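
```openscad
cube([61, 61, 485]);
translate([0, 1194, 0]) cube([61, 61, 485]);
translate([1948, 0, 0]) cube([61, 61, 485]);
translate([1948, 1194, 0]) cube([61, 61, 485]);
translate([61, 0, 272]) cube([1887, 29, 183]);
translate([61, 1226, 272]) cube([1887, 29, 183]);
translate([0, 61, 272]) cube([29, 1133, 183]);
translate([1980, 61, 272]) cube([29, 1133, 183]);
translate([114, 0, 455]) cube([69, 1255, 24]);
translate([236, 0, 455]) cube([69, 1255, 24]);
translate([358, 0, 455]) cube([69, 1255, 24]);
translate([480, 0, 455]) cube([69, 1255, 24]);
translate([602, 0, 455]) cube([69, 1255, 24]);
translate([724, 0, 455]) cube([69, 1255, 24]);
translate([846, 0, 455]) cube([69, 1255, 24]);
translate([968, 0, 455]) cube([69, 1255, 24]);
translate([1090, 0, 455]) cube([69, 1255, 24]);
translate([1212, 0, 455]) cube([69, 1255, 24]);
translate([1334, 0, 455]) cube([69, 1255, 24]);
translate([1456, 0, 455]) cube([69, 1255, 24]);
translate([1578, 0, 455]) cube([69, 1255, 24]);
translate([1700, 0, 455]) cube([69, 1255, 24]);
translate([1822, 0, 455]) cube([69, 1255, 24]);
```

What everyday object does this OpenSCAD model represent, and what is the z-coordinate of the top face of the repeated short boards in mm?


A bed frame. The slat-top height is 479 mm.

Four posts, four rails, and a row of slats — a bed frame. Slats sit on the rails at z = 272 + 183 = 455; with slat thickness 24, the top is 479 mm.


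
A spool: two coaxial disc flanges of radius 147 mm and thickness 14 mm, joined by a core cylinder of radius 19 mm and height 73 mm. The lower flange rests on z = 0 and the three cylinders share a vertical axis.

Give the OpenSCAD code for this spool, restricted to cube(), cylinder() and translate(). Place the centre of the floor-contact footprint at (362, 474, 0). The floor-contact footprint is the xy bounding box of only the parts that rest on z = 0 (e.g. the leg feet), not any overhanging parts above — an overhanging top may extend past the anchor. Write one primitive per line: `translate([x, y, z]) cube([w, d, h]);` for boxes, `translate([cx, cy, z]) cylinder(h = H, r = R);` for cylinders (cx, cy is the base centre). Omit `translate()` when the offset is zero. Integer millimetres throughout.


translate([362, 474, 0]) cylinder(h = 14, r = 147);
translate([362, 474, 14]) cylinder(h = 73, r = 19);
translate([362, 474, 87]) cylinder(h = 14, r = 147);


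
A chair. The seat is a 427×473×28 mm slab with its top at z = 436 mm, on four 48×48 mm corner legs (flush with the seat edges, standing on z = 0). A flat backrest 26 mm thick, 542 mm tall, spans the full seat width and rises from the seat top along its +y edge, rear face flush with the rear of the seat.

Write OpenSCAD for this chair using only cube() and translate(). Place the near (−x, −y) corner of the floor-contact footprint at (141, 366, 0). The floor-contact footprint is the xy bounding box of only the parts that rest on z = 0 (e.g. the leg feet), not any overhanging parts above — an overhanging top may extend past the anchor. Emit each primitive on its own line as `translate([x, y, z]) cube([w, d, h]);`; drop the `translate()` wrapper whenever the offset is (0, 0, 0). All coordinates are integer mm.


translate([141, 366, 408]) cube([427, 473, 28]);
translate([141, 366, 0]) cube([48, 48, 408]);
translate([520, 366, 0]) cube([48, 48, 408]);
translate([141, 791, 0]) cube([48, 48, 408]);
translate([520, 791, 0]) cube([48, 48, 408]);
translate([141, 813, 436]) cube([427, 26, 542]);


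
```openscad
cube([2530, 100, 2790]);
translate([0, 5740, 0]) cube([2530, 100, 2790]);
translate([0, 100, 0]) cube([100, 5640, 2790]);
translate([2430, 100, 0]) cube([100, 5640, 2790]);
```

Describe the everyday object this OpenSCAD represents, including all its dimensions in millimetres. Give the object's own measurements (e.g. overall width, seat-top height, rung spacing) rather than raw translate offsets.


The wall frame of a small rectangular building: four walls, each 2790 mm tall and 100 mm thick, enclosing a footprint 2530 mm (x) by 5840 mm (y) outside-to-outside, with no floor or roof. The front and back walls (the −y and +y sides) span the full width; the two side walls fit between them.


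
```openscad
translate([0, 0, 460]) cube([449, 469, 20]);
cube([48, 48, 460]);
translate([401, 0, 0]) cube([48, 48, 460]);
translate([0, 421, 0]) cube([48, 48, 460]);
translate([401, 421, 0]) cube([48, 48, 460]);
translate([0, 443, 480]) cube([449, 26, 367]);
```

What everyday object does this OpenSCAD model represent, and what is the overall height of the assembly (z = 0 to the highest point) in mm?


A chair. The overall height is 847 mm.

A slab on four corner posts with a tall panel at the back — a chair. The seat slab sits at z = 460 with thickness 20, and the 367 mm backrest starts at the seat top, so the overall height is 460 + 20 + 367 = 847 mm.


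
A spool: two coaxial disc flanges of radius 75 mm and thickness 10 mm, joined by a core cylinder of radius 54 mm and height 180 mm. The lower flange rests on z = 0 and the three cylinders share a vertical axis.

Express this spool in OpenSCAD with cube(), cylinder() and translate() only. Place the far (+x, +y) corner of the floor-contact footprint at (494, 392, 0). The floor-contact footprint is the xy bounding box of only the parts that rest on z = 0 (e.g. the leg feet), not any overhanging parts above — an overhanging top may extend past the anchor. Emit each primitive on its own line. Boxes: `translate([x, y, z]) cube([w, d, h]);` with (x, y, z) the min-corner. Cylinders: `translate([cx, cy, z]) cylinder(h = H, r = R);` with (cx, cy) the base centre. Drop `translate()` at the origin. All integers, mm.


translate([419, 317, 0]) cylinder(h = 10, r = 75);
translate([419, 317, 10]) cylinder(h = 180, r = 54);
translate([419, 317, 190]) cylinder(h = 10, r = 75);


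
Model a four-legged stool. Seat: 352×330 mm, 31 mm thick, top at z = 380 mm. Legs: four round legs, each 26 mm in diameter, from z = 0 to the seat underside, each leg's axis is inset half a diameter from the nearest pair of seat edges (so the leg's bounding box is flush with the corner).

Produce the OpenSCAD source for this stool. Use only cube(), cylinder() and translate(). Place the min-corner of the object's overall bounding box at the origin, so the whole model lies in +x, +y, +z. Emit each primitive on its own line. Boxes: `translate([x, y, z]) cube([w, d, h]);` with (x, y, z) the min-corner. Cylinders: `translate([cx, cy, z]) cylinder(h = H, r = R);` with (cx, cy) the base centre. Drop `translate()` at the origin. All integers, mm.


translate([0, 0, 349]) cube([352, 330, 31]);
translate([13, 13, 0]) cylinder(h = 349, r = 13);
translate([339, 13, 0]) cylinder(h = 349, r = 13);
translate([13, 317, 0]) cylinder(h = 349, r = 13);
translate([339, 317, 0]) cylinder(h = 349, r = 13);


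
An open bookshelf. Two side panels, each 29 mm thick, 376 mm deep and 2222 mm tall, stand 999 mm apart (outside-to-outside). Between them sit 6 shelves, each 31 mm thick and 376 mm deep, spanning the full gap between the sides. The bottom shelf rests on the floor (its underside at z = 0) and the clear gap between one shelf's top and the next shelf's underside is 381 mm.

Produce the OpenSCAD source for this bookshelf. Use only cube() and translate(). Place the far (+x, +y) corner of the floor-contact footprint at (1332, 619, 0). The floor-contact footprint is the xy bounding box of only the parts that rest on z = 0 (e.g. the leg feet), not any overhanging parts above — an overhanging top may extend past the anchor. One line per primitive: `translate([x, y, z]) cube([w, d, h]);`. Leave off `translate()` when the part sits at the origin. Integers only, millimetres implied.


translate([333, 243, 0]) cube([29, 376, 2222]);
translate([1303, 243, 0]) cube([29, 376, 2222]);
translate([362, 243, 0]) cube([941, 376, 31]);
translate([362, 243, 412]) cube([941, 376, 31]);
translate([362, 243, 824]) cube([941, 376, 31]);
translate([362, 243, 1236]) cube([941, 376, 31]);
translate([362, 243, 1648]) cube([941, 376, 31]);
translate([362, 243, 2060]) cube([941, 376, 31]);


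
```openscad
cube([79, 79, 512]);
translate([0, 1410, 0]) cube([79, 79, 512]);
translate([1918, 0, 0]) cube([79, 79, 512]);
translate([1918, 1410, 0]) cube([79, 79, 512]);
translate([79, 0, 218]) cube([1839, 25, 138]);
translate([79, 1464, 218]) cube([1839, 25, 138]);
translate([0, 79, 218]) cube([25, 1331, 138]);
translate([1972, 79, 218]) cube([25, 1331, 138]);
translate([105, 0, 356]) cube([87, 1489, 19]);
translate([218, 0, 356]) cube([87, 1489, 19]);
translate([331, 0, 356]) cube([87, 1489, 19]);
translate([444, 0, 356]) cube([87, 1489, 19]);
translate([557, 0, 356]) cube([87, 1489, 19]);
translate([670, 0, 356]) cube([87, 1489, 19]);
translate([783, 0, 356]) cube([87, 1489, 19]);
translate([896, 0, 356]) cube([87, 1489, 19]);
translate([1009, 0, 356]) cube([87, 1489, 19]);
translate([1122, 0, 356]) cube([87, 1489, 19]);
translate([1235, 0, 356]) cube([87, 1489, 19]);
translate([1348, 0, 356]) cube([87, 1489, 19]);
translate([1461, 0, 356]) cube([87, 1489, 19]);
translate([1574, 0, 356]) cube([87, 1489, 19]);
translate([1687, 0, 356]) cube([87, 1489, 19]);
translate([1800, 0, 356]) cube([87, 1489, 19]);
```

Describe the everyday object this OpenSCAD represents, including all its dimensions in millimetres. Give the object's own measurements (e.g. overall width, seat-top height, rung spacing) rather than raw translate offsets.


A bed frame 1997 mm long (x) by 1489 mm wide (y). Four 79×79 mm corner posts, 512 mm tall, at the corners of the footprint. Four rails of 25 mm thickness and 138 mm height run between adjacent posts with their undersides at z = 218 mm, their outer faces flush with the outside of the frame (the two x-running rails run between the posts' inner faces; the two y-running rails run between the posts' inner faces). 16 slats, each 87 mm wide (x) and 19 mm thick, lie across the top of the two x-running rails, running the full 1489 mm width of the frame in y; along x they sit between the end posts with a 26 mm gap after the −x posts and between neighbouring slats, leaving 31 mm before the +x posts.


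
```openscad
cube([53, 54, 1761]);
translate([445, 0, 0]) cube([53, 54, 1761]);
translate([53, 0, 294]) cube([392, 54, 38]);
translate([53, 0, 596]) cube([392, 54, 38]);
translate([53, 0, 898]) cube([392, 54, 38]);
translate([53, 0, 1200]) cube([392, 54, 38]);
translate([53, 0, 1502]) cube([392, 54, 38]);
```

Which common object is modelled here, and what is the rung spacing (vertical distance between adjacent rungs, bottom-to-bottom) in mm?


A ladder. The rung spacing is 302 mm.

Two tall 53×54 posts with 5 short bars between them — a ladder. Adjacent rungs sit at z = 294 and z = 596, so the spacing is 596 − 294 = 302 mm.


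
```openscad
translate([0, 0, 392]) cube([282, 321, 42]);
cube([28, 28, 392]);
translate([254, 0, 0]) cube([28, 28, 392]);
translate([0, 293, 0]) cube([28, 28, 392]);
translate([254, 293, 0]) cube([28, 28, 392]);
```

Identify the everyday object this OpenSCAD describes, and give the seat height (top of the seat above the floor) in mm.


A stool. The seat height is 434 mm.

A 282×321×42 slab at z = 392 on four corner posts — a stool. The seat top is 392 + 42 = 434 mm.


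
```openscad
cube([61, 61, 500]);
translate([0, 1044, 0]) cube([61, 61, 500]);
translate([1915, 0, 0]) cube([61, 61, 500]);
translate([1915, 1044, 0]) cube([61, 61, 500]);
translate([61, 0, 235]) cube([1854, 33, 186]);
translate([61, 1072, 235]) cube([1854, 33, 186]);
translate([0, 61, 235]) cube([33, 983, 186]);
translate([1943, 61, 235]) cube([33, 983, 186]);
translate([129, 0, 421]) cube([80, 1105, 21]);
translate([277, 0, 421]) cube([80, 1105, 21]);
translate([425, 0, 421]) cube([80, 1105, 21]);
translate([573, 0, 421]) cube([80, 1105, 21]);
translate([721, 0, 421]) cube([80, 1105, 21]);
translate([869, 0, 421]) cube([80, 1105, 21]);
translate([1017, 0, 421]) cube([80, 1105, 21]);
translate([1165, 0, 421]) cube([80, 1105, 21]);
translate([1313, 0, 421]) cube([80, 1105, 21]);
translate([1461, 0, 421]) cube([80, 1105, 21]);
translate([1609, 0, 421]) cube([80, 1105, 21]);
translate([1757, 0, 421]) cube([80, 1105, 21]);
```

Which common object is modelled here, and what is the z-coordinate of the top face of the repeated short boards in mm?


A bed frame. The slat-top height is 442 mm.

Four posts, four rails, and a row of slats — a bed frame. Slats sit on the rails at z = 235 + 186 = 421; with slat thickness 21, the top is 442 mm.


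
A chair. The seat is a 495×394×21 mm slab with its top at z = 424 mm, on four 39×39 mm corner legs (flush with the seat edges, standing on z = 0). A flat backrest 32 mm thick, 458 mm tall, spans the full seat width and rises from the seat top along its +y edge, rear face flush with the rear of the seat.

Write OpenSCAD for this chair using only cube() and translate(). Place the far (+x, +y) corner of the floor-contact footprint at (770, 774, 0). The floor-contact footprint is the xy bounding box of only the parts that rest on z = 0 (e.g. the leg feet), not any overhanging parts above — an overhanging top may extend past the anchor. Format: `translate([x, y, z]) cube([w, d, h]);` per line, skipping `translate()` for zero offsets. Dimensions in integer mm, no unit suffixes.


// leg_h = 424 - 21 = 403
translate([275, 380, 403]) cube([495, 394, 21]);
translate([275, 380, 0]) cube([39, 39, 403]);
translate([731, 380, 0]) cube([39, 39, 403]);
translate([275, 735, 0]) cube([39, 39, 403]);
translate([731, 735, 0]) cube([39, 39, 403]);
translate([275, 742, 424]) cube([495, 32, 458]);


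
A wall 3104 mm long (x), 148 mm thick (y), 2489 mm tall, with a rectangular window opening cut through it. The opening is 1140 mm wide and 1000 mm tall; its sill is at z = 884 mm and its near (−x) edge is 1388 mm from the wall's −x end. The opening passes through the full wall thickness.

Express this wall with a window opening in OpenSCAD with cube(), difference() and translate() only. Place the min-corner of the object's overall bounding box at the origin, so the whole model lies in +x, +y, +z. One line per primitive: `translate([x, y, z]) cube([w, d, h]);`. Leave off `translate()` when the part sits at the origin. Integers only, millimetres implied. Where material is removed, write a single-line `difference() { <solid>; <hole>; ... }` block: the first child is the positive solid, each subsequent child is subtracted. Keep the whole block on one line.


difference() { cube([3104, 148, 2489]); translate([1388, 0, 884]) cube([1140, 148, 1000]); }


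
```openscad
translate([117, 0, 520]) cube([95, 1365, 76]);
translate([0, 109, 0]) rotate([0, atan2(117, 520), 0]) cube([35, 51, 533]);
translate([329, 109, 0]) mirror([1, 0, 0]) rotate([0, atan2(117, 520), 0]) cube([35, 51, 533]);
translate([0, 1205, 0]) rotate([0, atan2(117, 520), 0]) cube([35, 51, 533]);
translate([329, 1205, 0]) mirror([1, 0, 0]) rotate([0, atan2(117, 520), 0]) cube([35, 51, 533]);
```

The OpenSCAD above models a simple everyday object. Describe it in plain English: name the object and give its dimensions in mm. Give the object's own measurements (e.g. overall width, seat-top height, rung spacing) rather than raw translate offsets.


A sawhorse. A 95×1365×76 mm beam (x, y, z) sits on two A-frame leg pairs. Each pair is two raked legs of 35×51 mm section (51 mm along y) splaying symmetrically in x. Each leg rises 520 mm vertically over 117 mm of horizontal reach and is 533 mm long along its own axis. Every leg's outer bottom edge rests on the floor and its outer top edge meets a bottom edge of the beam — the left legs (tilting toward +x) meet the beam's −x bottom edge, the right legs (their mirror images, tilting toward −x) meet its +x bottom edge — so the leg tops tuck under the beam, the beam's underside is 520 mm above the floor, and the feet are 329 mm apart outside-to-outside with the beam centred between them. The two leg pairs are set in 109 mm from either end of the beam.


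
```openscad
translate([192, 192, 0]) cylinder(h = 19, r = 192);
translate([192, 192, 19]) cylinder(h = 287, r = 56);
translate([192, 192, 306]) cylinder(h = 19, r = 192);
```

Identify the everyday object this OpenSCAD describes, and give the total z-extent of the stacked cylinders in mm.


A spool. The overall height is 325 mm.

Three coaxial cylinders, large–small–large — a spool. Two 19 mm flanges and a 287 mm core give 19 + 287 + 19 = 325 mm.


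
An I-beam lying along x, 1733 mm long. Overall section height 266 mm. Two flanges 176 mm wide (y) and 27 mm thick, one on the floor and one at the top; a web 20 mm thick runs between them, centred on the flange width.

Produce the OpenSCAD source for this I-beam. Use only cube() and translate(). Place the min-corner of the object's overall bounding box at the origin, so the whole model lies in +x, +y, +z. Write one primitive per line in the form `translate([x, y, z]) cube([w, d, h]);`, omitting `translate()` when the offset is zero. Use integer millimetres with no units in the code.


cube([1733, 176, 27]);
translate([0, 78, 27]) cube([1733, 20, 212]);
translate([0, 0, 239]) cube([1733, 176, 27]);


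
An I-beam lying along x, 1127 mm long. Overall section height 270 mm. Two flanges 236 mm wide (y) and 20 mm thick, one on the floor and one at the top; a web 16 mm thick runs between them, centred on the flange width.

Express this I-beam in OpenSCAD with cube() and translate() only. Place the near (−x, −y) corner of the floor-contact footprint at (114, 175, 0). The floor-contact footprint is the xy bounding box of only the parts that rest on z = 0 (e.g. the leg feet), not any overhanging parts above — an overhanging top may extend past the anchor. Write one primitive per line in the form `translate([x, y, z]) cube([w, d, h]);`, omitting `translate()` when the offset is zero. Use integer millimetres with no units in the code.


translate([114, 175, 0]) cube([1127, 236, 20]);
translate([114, 285, 20]) cube([1127, 16, 230]);
translate([114, 175, 250]) cube([1127, 236, 20]);


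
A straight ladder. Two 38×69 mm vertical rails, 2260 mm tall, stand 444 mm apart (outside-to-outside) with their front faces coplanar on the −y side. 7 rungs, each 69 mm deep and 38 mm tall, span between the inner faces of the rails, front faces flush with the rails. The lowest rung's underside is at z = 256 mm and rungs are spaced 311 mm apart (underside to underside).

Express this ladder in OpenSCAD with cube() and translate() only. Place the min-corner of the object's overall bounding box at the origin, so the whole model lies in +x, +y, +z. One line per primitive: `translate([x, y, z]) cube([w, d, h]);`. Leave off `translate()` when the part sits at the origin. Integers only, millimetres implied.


cube([38, 69, 2260]);
translate([406, 0, 0]) cube([38, 69, 2260]);
translate([38, 0, 256]) cube([368, 69, 38]);
translate([38, 0, 567]) cube([368, 69, 38]);
translate([38, 0, 878]) cube([368, 69, 38]);
translate([38, 0, 1189]) cube([368, 69, 38]);
translate([38, 0, 1500]) cube([368, 69, 38]);
translate([38, 0, 1811]) cube([368, 69, 38]);
translate([38, 0, 2122]) cube([368, 69, 38]);


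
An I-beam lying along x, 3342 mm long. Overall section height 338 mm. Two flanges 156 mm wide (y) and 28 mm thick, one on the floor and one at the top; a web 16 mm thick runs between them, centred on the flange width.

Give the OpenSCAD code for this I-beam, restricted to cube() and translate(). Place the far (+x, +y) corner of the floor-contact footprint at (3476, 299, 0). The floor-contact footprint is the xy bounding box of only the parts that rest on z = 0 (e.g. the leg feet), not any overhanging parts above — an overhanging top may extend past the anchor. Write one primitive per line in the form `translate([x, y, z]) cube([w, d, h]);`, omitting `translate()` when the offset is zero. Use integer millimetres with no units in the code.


translate([134, 143, 0]) cube([3342, 156, 28]);
translate([134, 213, 28]) cube([3342, 16, 282]);
translate([134, 143, 310]) cube([3342, 156, 28]);


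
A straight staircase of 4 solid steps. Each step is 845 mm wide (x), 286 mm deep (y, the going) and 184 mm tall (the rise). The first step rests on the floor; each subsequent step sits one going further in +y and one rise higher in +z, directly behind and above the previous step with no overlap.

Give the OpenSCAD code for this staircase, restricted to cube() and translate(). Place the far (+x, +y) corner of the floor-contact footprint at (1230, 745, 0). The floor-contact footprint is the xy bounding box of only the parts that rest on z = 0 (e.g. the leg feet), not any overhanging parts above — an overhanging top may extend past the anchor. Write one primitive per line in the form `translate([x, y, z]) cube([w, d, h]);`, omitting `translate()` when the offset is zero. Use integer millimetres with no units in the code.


translate([385, 459, 0]) cube([845, 286, 184]);
translate([385, 745, 184]) cube([845, 286, 184]);
translate([385, 1031, 368]) cube([845, 286, 184]);
translate([385, 1317, 552]) cube([845, 286, 184]);


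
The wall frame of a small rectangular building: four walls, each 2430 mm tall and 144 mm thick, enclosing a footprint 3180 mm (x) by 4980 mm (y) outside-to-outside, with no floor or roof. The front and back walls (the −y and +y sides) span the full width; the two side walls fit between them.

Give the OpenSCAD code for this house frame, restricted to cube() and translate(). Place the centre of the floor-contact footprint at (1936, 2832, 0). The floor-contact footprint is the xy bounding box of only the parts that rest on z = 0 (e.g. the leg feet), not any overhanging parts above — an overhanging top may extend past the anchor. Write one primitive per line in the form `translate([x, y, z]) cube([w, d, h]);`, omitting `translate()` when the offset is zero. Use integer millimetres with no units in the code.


translate([346, 342, 0]) cube([3180, 144, 2430]);
translate([346, 5178, 0]) cube([3180, 144, 2430]);
translate([346, 486, 0]) cube([144, 4692, 2430]);
translate([3382, 486, 0]) cube([144, 4692, 2430]);


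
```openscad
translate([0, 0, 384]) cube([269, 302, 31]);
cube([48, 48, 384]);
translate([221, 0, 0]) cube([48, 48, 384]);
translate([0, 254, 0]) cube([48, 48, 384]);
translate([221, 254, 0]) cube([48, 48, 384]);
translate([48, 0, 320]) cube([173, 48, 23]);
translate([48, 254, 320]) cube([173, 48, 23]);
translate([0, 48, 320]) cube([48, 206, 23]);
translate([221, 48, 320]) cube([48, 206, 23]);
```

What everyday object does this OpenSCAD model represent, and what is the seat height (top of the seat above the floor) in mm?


A stool. The seat height is 415 mm.

A 269×302×31 slab at z = 384 on four corner posts — a stool. The seat top is 384 + 31 = 415 mm.


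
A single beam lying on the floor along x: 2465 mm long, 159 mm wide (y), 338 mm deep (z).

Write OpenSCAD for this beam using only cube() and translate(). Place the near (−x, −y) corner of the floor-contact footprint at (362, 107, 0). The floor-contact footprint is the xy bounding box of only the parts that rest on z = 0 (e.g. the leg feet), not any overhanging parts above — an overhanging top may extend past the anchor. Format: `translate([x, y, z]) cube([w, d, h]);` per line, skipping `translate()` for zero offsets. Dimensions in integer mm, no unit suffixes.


translate([362, 107, 0]) cube([2465, 159, 338]);


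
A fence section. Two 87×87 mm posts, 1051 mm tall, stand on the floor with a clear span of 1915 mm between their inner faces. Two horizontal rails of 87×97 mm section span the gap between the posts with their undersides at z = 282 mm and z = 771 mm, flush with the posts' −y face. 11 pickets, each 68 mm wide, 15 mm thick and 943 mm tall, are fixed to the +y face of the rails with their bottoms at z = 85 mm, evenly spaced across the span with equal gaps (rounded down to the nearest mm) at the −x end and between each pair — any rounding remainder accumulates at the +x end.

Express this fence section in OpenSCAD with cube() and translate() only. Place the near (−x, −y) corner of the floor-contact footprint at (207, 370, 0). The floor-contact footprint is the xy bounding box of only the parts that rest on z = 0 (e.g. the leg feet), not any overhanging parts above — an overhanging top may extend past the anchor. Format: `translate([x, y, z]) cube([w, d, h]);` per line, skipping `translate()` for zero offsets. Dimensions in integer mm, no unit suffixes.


translate([207, 370, 0]) cube([87, 87, 1051]);
translate([2209, 370, 0]) cube([87, 87, 1051]);
translate([294, 370, 282]) cube([1915, 87, 97]);
translate([294, 370, 771]) cube([1915, 87, 97]);
translate([391, 457, 85]) cube([68, 15, 943]);
translate([556, 457, 85]) cube([68, 15, 943]);
translate([721, 457, 85]) cube([68, 15, 943]);
translate([886, 457, 85]) cube([68, 15, 943]);
translate([1051, 457, 85]) cube([68, 15, 943]);
translate([1216, 457, 85]) cube([68, 15, 943]);
translate([1381, 457, 85]) cube([68, 15, 943]);
translate([1546, 457, 85]) cube([68, 15, 943]);
translate([1711, 457, 85]) cube([68, 15, 943]);
translate([1876, 457, 85]) cube([68, 15, 943]);
translate([2041, 457, 85]) cube([68, 15, 943]);


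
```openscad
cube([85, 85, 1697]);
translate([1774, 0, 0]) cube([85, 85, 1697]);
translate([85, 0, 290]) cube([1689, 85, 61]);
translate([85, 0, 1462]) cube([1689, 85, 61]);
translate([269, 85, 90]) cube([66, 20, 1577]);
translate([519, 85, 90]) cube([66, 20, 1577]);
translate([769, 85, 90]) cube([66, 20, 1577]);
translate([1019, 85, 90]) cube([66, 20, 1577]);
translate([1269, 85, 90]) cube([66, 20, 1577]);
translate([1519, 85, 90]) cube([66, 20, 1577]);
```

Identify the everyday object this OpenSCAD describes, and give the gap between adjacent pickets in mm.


A fence section. The picket gap is 184 mm.

Two posts, two rails, 6 pickets — a fence section. Span 1689 mm holds 6 pickets of 66 mm with 7 equal gaps: ⌊(1689 − 6·66) / 7⌋ = 184 mm.


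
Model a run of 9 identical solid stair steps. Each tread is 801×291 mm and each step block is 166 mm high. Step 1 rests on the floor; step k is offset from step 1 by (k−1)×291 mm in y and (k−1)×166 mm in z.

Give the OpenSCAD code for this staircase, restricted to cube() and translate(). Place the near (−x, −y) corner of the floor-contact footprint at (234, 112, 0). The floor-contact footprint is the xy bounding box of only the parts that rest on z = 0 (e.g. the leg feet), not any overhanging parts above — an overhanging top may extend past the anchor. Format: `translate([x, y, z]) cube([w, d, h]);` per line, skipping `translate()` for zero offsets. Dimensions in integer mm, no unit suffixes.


translate([234, 112, 0]) cube([801, 291, 166]);
translate([234, 403, 166]) cube([801, 291, 166]);
translate([234, 694, 332]) cube([801, 291, 166]);
translate([234, 985, 498]) cube([801, 291, 166]);
translate([234, 1276, 664]) cube([801, 291, 166]);
translate([234, 1567, 830]) cube([801, 291, 166]);
translate([234, 1858, 996]) cube([801, 291, 166]);
translate([234, 2149, 1162]) cube([801, 291, 166]);
translate([234, 2440, 1328]) cube([801, 291, 166]);


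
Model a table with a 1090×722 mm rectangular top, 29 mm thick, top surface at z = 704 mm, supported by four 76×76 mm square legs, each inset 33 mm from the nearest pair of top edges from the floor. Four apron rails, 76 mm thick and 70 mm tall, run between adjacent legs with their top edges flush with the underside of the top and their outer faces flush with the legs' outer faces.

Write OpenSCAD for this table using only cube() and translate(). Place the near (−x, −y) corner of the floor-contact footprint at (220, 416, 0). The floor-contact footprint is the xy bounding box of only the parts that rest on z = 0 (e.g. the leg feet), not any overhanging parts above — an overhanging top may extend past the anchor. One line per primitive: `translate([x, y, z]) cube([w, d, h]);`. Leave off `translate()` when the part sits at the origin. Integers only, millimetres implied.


translate([187, 383, 675]) cube([1090, 722, 29]);
translate([220, 416, 0]) cube([76, 76, 675]);
translate([1168, 416, 0]) cube([76, 76, 675]);
translate([220, 996, 0]) cube([76, 76, 675]);
translate([1168, 996, 0]) cube([76, 76, 675]);
translate([296, 416, 605]) cube([872, 76, 70]);
translate([296, 996, 605]) cube([872, 76, 70]);
translate([220, 492, 605]) cube([76, 504, 70]);
translate([1168, 492, 605]) cube([76, 504, 70]);


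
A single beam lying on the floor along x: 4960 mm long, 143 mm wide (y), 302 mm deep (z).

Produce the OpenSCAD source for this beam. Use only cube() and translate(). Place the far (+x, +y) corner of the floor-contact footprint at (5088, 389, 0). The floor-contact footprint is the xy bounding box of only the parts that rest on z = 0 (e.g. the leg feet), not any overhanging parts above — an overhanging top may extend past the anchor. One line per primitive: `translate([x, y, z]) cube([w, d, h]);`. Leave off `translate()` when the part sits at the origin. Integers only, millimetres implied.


translate([128, 246, 0]) cube([4960, 143, 302]);


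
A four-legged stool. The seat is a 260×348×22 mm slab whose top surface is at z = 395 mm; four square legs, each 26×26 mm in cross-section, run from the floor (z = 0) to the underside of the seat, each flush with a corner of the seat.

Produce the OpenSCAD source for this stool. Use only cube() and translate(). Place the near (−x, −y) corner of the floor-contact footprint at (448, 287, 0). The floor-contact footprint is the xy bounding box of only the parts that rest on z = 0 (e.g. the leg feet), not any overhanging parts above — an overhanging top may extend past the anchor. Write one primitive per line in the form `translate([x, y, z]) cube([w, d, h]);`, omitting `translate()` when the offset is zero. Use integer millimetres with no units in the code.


// leg_h = 395 - 22 = 373
translate([448, 287, 373]) cube([260, 348, 22]);
translate([448, 287, 0]) cube([26, 26, 373]);
translate([682, 287, 0]) cube([26, 26, 373]);
translate([448, 609, 0]) cube([26, 26, 373]);
translate([682, 609, 0]) cube([26, 26, 373]);


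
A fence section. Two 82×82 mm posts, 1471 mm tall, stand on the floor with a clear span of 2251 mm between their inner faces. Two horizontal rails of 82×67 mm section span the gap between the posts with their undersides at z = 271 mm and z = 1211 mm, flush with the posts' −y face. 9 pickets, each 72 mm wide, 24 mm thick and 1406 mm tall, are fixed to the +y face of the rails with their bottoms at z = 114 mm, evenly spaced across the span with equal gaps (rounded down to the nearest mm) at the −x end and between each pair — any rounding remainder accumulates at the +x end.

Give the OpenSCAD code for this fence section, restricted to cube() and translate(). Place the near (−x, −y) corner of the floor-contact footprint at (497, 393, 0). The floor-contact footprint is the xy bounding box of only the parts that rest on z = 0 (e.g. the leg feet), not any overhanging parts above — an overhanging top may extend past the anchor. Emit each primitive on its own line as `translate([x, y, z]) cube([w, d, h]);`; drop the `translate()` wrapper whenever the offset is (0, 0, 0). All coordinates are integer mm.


translate([497, 393, 0]) cube([82, 82, 1471]);
translate([2830, 393, 0]) cube([82, 82, 1471]);
translate([579, 393, 271]) cube([2251, 82, 67]);
translate([579, 393, 1211]) cube([2251, 82, 67]);
translate([739, 475, 114]) cube([72, 24, 1406]);
translate([971, 475, 114]) cube([72, 24, 1406]);
translate([1203, 475, 114]) cube([72, 24, 1406]);
translate([1435, 475, 114]) cube([72, 24, 1406]);
translate([1667, 475, 114]) cube([72, 24, 1406]);
translate([1899, 475, 114]) cube([72, 24, 1406]);
translate([2131, 475, 114]) cube([72, 24, 1406]);
translate([2363, 475, 114]) cube([72, 24, 1406]);
translate([2595, 475, 114]) cube([72, 24, 1406]);


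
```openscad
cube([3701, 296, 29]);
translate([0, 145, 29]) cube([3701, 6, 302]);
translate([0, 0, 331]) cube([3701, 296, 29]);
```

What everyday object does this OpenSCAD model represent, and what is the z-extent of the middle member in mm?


An I-beam. The web height is 302 mm.

Two wide flanges with a thin centred web — an I-beam. Overall 360 mm minus two 29 mm flanges gives a web of 360 − 2·29 = 302 mm.


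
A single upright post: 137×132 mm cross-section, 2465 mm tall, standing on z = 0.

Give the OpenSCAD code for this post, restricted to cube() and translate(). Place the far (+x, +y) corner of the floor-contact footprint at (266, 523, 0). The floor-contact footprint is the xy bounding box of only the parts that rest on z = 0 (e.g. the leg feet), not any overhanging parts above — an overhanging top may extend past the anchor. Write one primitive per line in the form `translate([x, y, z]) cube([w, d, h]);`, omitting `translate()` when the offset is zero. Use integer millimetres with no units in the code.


translate([129, 391, 0]) cube([137, 132, 2465]);


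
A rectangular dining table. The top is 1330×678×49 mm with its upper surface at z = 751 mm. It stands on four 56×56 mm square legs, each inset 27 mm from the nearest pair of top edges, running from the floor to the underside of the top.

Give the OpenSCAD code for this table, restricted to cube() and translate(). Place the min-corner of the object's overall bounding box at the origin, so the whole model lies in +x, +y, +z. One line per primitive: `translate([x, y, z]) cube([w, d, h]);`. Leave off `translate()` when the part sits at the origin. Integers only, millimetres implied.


translate([0, 0, 702]) cube([1330, 678, 49]);
translate([27, 27, 0]) cube([56, 56, 702]);
translate([1247, 27, 0]) cube([56, 56, 702]);
translate([27, 595, 0]) cube([56, 56, 702]);
translate([1247, 595, 0]) cube([56, 56, 702]);


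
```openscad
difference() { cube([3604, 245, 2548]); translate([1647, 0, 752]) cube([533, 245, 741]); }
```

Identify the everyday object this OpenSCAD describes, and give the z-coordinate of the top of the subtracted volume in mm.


A wall with a window opening. The window head height is 1493 mm.

A wall with a rectangular opening subtracted — a window. Sill at z = 752, opening 741 mm tall, so the head is at 752 + 741 = 1493 mm.


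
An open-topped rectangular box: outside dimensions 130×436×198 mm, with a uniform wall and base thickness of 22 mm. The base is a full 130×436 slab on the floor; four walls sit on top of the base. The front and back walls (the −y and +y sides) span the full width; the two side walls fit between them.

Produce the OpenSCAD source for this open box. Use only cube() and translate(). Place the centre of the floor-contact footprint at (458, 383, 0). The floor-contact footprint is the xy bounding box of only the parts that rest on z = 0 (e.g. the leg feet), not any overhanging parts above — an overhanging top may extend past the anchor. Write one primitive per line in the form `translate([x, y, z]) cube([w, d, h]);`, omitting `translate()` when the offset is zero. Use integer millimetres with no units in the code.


translate([393, 165, 0]) cube([130, 436, 22]);
translate([393, 165, 22]) cube([130, 22, 176]);
translate([393, 579, 22]) cube([130, 22, 176]);
translate([393, 187, 22]) cube([22, 392, 176]);
translate([501, 187, 22]) cube([22, 392, 176]);


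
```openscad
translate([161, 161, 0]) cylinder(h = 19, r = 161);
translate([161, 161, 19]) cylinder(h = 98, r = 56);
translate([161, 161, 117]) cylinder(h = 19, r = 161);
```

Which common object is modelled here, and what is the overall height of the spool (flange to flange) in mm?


A spool. The overall height is 136 mm.

Three coaxial cylinders, large–small–large — a spool. Two 19 mm flanges and a 98 mm core give 19 + 98 + 19 = 136 mm.


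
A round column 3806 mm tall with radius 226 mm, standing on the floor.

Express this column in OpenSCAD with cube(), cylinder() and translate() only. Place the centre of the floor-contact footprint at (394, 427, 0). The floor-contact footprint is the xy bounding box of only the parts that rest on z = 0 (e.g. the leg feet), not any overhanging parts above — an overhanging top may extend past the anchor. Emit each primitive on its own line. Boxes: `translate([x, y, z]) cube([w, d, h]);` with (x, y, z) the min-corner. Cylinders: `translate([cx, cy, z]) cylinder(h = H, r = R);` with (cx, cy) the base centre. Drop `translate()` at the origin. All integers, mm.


translate([394, 427, 0]) cylinder(h = 3806, r = 226);


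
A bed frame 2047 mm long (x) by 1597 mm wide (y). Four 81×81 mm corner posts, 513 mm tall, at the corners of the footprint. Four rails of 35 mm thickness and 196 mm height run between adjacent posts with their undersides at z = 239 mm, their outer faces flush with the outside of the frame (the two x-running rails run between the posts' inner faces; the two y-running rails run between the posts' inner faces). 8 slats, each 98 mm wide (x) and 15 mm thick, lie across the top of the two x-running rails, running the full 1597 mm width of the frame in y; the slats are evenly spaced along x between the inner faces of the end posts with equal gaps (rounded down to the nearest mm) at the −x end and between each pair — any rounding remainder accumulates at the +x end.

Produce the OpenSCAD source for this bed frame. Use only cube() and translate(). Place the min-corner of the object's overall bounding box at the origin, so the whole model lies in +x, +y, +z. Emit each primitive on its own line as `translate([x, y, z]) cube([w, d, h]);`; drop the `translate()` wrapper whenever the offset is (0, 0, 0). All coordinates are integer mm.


cube([81, 81, 513]);
translate([0, 1516, 0]) cube([81, 81, 513]);
translate([1966, 0, 0]) cube([81, 81, 513]);
translate([1966, 1516, 0]) cube([81, 81, 513]);
translate([81, 0, 239]) cube([1885, 35, 196]);
translate([81, 1562, 239]) cube([1885, 35, 196]);
translate([0, 81, 239]) cube([35, 1435, 196]);
translate([2012, 81, 239]) cube([35, 1435, 196]);
translate([203, 0, 435]) cube([98, 1597, 15]);
translate([423, 0, 435]) cube([98, 1597, 15]);
translate([643, 0, 435]) cube([98, 1597, 15]);
translate([863, 0, 435]) cube([98, 1597, 15]);
translate([1083, 0, 435]) cube([98, 1597, 15]);
translate([1303, 0, 435]) cube([98, 1597, 15]);
translate([1523, 0, 435]) cube([98, 1597, 15]);
translate([1743, 0, 435]) cube([98, 1597, 15]);


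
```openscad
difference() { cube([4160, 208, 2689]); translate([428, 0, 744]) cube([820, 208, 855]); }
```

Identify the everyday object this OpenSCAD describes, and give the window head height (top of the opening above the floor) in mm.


A wall with a window opening. The window head height is 1599 mm.

A wall with a rectangular opening subtracted — a window. Sill at z = 744, opening 855 mm tall, so the head is at 744 + 855 = 1599 mm.


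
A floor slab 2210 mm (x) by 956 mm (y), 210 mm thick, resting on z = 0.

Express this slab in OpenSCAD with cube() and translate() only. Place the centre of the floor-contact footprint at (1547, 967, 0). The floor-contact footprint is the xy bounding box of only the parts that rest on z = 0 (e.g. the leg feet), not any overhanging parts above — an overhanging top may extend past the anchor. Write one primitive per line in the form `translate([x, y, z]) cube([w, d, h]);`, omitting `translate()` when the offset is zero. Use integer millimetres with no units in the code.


translate([442, 489, 0]) cube([2210, 956, 210]);


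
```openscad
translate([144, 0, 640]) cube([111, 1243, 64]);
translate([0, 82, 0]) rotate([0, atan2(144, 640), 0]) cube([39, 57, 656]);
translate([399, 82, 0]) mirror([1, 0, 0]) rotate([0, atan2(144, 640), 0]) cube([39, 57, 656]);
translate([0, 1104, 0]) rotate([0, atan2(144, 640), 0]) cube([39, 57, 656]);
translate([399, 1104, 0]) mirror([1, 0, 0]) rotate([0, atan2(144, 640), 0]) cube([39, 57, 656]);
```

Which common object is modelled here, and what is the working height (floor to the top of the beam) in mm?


A sawhorse. The overall height is 704 mm.

A beam across two mirrored pairs of raked legs — a sawhorse. The beam's underside is at z = 640 (matching the legs' vertical rise in atan2(144, 640)) and the beam is 64 mm tall, so its top is at 640 + 64 = 704 mm. The raked legs top out at the beam's underside, so that is the highest point.
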